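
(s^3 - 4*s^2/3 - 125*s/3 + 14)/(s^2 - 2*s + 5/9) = 3*(s^2 - s - 42)/(3*s - 5)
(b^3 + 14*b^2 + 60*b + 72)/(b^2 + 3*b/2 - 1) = 2*(b^2 + 12*b + 36)/(2*b - 1)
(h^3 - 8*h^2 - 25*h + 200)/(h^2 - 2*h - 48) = (h^2 - 25)/(h + 6)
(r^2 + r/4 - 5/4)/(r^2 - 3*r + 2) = (r + 5/4)/(r - 2)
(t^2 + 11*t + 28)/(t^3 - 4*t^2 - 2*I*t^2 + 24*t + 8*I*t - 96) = (t^2 + 11*t + 28)/(t^3 - 2*t^2*(2 + I) + 8*t*(3 + I) - 96)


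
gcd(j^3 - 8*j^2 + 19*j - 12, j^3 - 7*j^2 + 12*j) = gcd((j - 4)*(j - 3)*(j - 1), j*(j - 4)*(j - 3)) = j^2 - 7*j + 12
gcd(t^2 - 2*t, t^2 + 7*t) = t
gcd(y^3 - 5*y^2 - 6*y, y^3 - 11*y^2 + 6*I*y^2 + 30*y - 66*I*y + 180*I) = y - 6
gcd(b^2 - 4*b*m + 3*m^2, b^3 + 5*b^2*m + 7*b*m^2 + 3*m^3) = 1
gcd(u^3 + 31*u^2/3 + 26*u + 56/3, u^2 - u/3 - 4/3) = 1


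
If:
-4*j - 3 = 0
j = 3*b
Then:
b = -1/4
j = -3/4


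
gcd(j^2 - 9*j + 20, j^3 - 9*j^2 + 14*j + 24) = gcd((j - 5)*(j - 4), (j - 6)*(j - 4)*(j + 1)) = j - 4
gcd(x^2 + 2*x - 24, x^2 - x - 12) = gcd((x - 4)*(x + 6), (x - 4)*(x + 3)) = x - 4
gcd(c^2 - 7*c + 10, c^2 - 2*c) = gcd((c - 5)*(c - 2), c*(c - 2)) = c - 2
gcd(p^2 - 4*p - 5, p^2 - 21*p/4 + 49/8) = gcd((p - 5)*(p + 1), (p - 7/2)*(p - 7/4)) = 1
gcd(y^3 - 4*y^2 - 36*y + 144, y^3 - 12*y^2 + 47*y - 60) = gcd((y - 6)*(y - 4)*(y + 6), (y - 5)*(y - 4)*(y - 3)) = y - 4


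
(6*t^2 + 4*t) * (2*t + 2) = 12*t^3 + 20*t^2 + 8*t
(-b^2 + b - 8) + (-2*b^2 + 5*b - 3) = -3*b^2 + 6*b - 11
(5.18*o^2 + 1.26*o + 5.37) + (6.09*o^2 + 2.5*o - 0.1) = 11.27*o^2 + 3.76*o + 5.27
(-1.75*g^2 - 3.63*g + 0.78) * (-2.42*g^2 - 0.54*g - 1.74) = 4.235*g^4 + 9.7296*g^3 + 3.1176*g^2 + 5.895*g - 1.3572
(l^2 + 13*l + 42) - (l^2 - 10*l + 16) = 23*l + 26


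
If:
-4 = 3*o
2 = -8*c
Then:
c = -1/4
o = -4/3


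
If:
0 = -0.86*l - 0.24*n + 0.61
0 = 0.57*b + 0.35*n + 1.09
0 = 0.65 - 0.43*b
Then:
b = 1.51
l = 2.27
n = -5.58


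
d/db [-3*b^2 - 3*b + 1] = -6*b - 3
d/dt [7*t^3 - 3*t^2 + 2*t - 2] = 21*t^2 - 6*t + 2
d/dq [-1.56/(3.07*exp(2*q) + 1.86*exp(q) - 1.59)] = (9.5784*exp(q) + 2.9016)*exp(q)/(3.07*exp(2*q) + 1.86*exp(q) - 1.59)^2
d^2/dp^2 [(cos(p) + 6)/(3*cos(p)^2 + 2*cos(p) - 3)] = 3*(-27*sin(p)^4*cos(p) - 70*sin(p)^4 + 114*sin(p)^2 + 81*cos(p)/2 - 18*cos(3*p) + 3*cos(5*p)/2 + 12)/(-3*sin(p)^2 + 2*cos(p))^3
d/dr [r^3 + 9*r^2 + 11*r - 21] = 3*r^2 + 18*r + 11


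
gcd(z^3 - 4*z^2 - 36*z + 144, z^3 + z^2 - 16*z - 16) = z - 4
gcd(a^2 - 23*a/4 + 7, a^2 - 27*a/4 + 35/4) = a - 7/4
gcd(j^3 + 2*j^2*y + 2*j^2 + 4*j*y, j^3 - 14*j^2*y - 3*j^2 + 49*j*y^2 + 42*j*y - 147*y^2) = 1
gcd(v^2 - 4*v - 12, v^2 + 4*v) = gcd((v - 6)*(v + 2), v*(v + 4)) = 1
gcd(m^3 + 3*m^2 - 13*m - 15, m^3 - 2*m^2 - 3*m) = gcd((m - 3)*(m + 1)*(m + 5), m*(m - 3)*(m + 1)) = m^2 - 2*m - 3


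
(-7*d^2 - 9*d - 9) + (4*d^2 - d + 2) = -3*d^2 - 10*d - 7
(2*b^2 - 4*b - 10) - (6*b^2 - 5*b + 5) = -4*b^2 + b - 15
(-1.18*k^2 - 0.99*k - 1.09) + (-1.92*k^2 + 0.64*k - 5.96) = -3.1*k^2 - 0.35*k - 7.05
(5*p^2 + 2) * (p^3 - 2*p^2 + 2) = 5*p^5 - 10*p^4 + 2*p^3 + 6*p^2 + 4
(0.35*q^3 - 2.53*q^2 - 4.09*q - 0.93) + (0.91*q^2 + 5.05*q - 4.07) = 0.35*q^3 - 1.62*q^2 + 0.96*q - 5.0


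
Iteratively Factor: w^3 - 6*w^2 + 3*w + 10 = (w - 2)*(w^2 - 4*w - 5) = (w - 5)*(w - 2)*(w + 1)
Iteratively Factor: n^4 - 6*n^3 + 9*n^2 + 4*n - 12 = (n + 1)*(n^3 - 7*n^2 + 16*n - 12) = (n - 2)*(n + 1)*(n^2 - 5*n + 6) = (n - 3)*(n - 2)*(n + 1)*(n - 2)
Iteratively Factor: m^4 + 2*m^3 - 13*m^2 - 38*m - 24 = (m - 4)*(m^3 + 6*m^2 + 11*m + 6) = (m - 4)*(m + 2)*(m^2 + 4*m + 3) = (m - 4)*(m + 1)*(m + 2)*(m + 3)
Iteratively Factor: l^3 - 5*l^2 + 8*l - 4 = (l - 1)*(l^2 - 4*l + 4) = (l - 2)*(l - 1)*(l - 2)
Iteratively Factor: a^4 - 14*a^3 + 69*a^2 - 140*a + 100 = (a - 2)*(a^3 - 12*a^2 + 45*a - 50) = (a - 2)^2*(a^2 - 10*a + 25) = (a - 5)*(a - 2)^2*(a - 5)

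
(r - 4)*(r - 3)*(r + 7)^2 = r^4 + 7*r^3 - 37*r^2 - 175*r + 588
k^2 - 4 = (k - 2)*(k + 2)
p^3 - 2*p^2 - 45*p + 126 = (p - 6)*(p - 3)*(p + 7)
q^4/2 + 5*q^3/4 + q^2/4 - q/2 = q*(q/2 + 1/2)*(q - 1/2)*(q + 2)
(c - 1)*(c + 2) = c^2 + c - 2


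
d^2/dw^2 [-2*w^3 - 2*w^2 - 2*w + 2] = -12*w - 4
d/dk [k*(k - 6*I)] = 2*k - 6*I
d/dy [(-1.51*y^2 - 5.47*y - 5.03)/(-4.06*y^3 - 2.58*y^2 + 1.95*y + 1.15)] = (-6.1306*y^4 - 44.4164*y^3 - 78.3225*y^2 - 29.4278*y + 3.518)/(16.4836*y^6 + 20.9496*y^5 - 9.1776*y^4 - 19.4*y^3 - 2.1315*y^2 + 4.485*y + 1.3225)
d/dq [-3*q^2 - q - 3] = -6*q - 1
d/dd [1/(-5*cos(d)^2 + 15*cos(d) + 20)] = (3 - 2*cos(d))*sin(d)/(5*(sin(d)^2 + 3*cos(d) + 3)^2)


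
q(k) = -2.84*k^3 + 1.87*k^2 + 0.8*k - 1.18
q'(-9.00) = -722.98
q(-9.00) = 2213.45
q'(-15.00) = -1972.30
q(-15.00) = 9992.57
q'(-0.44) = -2.50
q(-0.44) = -0.93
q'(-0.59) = -4.37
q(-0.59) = -0.42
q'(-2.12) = -45.42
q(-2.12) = 32.59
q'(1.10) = -5.40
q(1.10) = -1.82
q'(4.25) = -137.20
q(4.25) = -182.02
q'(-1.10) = -13.62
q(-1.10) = 3.98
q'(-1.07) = -12.96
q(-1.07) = 3.58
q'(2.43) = -40.42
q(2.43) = -28.94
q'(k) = -8.52*k^2 + 3.74*k + 0.8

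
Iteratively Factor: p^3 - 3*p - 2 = (p + 1)*(p^2 - p - 2) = (p - 2)*(p + 1)*(p + 1)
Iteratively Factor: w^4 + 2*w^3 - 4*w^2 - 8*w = (w)*(w^3 + 2*w^2 - 4*w - 8) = w*(w + 2)*(w^2 - 4) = w*(w - 2)*(w + 2)*(w + 2)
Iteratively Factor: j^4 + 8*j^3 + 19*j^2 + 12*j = (j + 3)*(j^3 + 5*j^2 + 4*j) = j*(j + 3)*(j^2 + 5*j + 4) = j*(j + 3)*(j + 4)*(j + 1)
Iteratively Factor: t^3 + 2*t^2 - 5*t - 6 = (t + 1)*(t^2 + t - 6) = (t + 1)*(t + 3)*(t - 2)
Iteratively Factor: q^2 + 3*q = (q)*(q + 3)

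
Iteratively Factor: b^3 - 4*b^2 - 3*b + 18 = (b + 2)*(b^2 - 6*b + 9) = (b - 3)*(b + 2)*(b - 3)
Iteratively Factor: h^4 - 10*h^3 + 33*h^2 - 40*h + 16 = (h - 1)*(h^3 - 9*h^2 + 24*h - 16) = (h - 4)*(h - 1)*(h^2 - 5*h + 4) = (h - 4)*(h - 1)^2*(h - 4)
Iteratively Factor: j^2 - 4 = (j + 2)*(j - 2)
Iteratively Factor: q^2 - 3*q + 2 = (q - 2)*(q - 1)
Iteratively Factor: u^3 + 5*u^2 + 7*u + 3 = (u + 1)*(u^2 + 4*u + 3) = (u + 1)*(u + 3)*(u + 1)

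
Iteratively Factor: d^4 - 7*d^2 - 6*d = (d - 3)*(d^3 + 3*d^2 + 2*d) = (d - 3)*(d + 1)*(d^2 + 2*d) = (d - 3)*(d + 1)*(d + 2)*(d)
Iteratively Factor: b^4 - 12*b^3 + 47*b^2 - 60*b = (b - 4)*(b^3 - 8*b^2 + 15*b) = (b - 4)*(b - 3)*(b^2 - 5*b) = b*(b - 4)*(b - 3)*(b - 5)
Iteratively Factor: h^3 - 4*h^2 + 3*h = (h)*(h^2 - 4*h + 3) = h*(h - 1)*(h - 3)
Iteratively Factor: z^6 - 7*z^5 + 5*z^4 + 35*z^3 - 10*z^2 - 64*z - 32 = (z - 2)*(z^5 - 5*z^4 - 5*z^3 + 25*z^2 + 40*z + 16) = (z - 2)*(z + 1)*(z^4 - 6*z^3 + z^2 + 24*z + 16) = (z - 4)*(z - 2)*(z + 1)*(z^3 - 2*z^2 - 7*z - 4) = (z - 4)^2*(z - 2)*(z + 1)*(z^2 + 2*z + 1) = (z - 4)^2*(z - 2)*(z + 1)^2*(z + 1)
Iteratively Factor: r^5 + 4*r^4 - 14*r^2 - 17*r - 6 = (r + 1)*(r^4 + 3*r^3 - 3*r^2 - 11*r - 6) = (r + 1)*(r + 3)*(r^3 - 3*r - 2) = (r - 2)*(r + 1)*(r + 3)*(r^2 + 2*r + 1) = (r - 2)*(r + 1)^2*(r + 3)*(r + 1)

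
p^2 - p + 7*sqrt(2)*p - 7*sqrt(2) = (p - 1)*(p + 7*sqrt(2))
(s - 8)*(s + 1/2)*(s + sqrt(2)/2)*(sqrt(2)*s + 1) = sqrt(2)*s^4 - 15*sqrt(2)*s^3/2 + 2*s^3 - 15*s^2 - 7*sqrt(2)*s^2/2 - 8*s - 15*sqrt(2)*s/4 - 2*sqrt(2)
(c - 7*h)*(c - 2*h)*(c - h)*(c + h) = c^4 - 9*c^3*h + 13*c^2*h^2 + 9*c*h^3 - 14*h^4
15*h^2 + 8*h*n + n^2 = (3*h + n)*(5*h + n)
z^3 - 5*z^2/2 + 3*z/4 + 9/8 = (z - 3/2)^2*(z + 1/2)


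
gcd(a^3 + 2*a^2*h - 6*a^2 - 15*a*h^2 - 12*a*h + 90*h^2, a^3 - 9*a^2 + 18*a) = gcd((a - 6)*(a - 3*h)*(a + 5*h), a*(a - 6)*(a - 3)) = a - 6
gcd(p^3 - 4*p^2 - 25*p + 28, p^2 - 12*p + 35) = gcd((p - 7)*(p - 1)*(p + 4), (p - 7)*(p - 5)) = p - 7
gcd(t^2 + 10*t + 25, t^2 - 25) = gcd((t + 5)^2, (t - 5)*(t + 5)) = t + 5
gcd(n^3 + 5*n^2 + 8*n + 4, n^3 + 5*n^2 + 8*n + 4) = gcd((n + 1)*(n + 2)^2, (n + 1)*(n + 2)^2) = n^3 + 5*n^2 + 8*n + 4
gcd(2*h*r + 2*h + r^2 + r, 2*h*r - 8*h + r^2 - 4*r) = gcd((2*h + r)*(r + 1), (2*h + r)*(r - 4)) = 2*h + r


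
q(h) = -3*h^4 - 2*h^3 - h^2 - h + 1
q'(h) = -12*h^3 - 6*h^2 - 2*h - 1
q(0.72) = -1.79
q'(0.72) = -10.03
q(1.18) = -10.67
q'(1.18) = -31.43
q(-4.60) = -1164.12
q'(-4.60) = 1049.27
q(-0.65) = 1.24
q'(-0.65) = 1.06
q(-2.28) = -59.28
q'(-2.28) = 114.60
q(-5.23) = -1979.55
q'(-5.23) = 1562.01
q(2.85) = -254.20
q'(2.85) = -333.22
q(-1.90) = -26.09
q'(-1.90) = 63.45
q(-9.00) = -18296.00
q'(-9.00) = 8279.00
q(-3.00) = -194.00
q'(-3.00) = 275.00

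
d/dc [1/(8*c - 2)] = -2/(4*c - 1)^2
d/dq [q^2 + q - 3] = 2*q + 1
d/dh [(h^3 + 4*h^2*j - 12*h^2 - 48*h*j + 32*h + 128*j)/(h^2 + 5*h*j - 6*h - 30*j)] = (-(2*h + 5*j - 6)*(h^3 + 4*h^2*j - 12*h^2 - 48*h*j + 32*h + 128*j) + (h^2 + 5*h*j - 6*h - 30*j)*(3*h^2 + 8*h*j - 24*h - 48*j + 32))/(h^2 + 5*h*j - 6*h - 30*j)^2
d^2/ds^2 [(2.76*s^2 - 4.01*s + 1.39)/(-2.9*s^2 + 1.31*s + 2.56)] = (46.4777200000001*s^3 - 193.08084*s^2 + 210.3051*s - 88.481222)/(24.389*s^6 - 33.0513*s^5 - 49.65873*s^4 + 56.104549*s^3 + 43.836672*s^2 - 25.755648*s - 16.777216)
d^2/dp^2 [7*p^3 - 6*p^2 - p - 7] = 42*p - 12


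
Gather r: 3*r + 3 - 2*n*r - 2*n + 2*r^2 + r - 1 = -2*n + 2*r^2 + r*(4 - 2*n) + 2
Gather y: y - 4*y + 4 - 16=-3*y - 12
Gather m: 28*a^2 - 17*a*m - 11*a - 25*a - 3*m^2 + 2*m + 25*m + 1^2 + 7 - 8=28*a^2 - 36*a - 3*m^2 + m*(27 - 17*a)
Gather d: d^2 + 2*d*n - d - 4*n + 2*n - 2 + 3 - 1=d^2 + d*(2*n - 1) - 2*n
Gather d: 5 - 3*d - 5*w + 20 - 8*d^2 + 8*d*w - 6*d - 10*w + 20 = -8*d^2 + d*(8*w - 9) - 15*w + 45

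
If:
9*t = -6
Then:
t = -2/3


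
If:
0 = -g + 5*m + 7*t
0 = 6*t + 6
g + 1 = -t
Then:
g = 0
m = 7/5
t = -1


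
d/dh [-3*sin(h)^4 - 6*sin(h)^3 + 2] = -6*(2*sin(h) + 3)*sin(h)^2*cos(h)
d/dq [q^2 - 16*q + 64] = 2*q - 16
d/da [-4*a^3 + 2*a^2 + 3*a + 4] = -12*a^2 + 4*a + 3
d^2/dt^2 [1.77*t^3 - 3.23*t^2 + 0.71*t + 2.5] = 10.62*t - 6.46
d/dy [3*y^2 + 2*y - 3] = 6*y + 2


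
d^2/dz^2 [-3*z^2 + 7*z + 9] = -6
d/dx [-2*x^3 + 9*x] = 9 - 6*x^2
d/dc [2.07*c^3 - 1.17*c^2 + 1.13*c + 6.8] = 6.21*c^2 - 2.34*c + 1.13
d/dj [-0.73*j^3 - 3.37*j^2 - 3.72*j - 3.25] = -2.19*j^2 - 6.74*j - 3.72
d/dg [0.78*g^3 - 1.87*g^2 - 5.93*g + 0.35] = 2.34*g^2 - 3.74*g - 5.93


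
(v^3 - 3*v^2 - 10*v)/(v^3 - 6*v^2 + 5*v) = (v + 2)/(v - 1)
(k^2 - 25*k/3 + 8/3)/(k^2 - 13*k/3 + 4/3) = (k - 8)/(k - 4)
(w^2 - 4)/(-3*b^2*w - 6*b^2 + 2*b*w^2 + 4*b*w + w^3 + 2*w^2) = (w - 2)/(-3*b^2 + 2*b*w + w^2)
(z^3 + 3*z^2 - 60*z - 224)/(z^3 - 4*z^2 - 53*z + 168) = (z + 4)/(z - 3)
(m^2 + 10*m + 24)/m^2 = 1 + 10/m + 24/m^2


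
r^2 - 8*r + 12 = (r - 6)*(r - 2)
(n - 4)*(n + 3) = n^2 - n - 12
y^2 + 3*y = y*(y + 3)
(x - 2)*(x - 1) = x^2 - 3*x + 2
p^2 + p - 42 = (p - 6)*(p + 7)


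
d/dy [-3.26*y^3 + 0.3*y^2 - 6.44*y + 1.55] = -9.78*y^2 + 0.6*y - 6.44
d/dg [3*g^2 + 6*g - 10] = 6*g + 6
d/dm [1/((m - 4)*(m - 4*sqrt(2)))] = ((4 - m)*(m - 4*sqrt(2))^2 + (-m + 4*sqrt(2))*(m - 4)^2)/((m - 4)^3*(m - 4*sqrt(2))^3)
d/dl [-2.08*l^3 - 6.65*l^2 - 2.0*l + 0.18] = -6.24*l^2 - 13.3*l - 2.0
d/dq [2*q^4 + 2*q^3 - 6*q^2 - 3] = 2*q*(4*q^2 + 3*q - 6)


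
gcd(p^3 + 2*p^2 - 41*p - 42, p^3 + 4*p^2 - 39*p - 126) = p^2 + p - 42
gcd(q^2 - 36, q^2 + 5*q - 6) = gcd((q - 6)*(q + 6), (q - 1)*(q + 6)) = q + 6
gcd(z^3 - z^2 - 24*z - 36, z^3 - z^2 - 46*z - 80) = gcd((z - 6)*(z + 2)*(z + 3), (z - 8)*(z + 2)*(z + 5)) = z + 2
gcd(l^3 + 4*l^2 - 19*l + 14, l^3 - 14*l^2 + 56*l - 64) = l - 2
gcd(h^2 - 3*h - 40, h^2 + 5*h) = h + 5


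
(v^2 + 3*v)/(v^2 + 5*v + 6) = v/(v + 2)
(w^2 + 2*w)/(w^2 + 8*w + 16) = w*(w + 2)/(w^2 + 8*w + 16)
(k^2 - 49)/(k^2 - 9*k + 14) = (k + 7)/(k - 2)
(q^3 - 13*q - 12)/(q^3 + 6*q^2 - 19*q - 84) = (q + 1)/(q + 7)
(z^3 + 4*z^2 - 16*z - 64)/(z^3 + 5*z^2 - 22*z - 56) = (z^2 + 8*z + 16)/(z^2 + 9*z + 14)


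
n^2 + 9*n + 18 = (n + 3)*(n + 6)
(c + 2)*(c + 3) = c^2 + 5*c + 6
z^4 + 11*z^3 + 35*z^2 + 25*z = z*(z + 1)*(z + 5)^2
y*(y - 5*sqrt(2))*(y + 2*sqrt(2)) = y^3 - 3*sqrt(2)*y^2 - 20*y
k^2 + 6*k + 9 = (k + 3)^2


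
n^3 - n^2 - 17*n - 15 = (n - 5)*(n + 1)*(n + 3)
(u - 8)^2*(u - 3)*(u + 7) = u^4 - 12*u^3 - 21*u^2 + 592*u - 1344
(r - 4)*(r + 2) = r^2 - 2*r - 8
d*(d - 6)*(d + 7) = d^3 + d^2 - 42*d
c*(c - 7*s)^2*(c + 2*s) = c^4 - 12*c^3*s + 21*c^2*s^2 + 98*c*s^3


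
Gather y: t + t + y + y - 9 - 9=2*t + 2*y - 18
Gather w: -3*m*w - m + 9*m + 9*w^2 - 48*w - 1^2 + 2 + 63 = 8*m + 9*w^2 + w*(-3*m - 48) + 64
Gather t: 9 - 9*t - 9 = -9*t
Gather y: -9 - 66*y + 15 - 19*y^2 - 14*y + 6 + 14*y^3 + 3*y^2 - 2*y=14*y^3 - 16*y^2 - 82*y + 12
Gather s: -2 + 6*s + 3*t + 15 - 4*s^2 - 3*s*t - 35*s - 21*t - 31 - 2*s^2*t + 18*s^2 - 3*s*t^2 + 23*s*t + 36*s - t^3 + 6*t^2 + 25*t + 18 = s^2*(14 - 2*t) + s*(-3*t^2 + 20*t + 7) - t^3 + 6*t^2 + 7*t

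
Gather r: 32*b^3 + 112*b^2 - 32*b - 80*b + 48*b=32*b^3 + 112*b^2 - 64*b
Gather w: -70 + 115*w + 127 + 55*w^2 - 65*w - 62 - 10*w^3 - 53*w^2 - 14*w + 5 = -10*w^3 + 2*w^2 + 36*w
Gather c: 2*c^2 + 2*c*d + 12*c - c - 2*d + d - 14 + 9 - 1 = 2*c^2 + c*(2*d + 11) - d - 6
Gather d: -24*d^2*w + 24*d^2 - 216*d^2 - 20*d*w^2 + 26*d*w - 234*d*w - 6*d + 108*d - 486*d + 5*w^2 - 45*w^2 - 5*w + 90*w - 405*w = d^2*(-24*w - 192) + d*(-20*w^2 - 208*w - 384) - 40*w^2 - 320*w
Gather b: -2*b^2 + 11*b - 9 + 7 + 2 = -2*b^2 + 11*b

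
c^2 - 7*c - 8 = (c - 8)*(c + 1)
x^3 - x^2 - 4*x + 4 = (x - 2)*(x - 1)*(x + 2)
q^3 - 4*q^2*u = q^2*(q - 4*u)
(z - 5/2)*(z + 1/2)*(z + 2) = z^3 - 21*z/4 - 5/2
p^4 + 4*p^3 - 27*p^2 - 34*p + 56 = (p - 4)*(p - 1)*(p + 2)*(p + 7)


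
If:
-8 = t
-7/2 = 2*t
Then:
No Solution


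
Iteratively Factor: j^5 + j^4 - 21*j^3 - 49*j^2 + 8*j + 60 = (j + 3)*(j^4 - 2*j^3 - 15*j^2 - 4*j + 20) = (j - 5)*(j + 3)*(j^3 + 3*j^2 - 4) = (j - 5)*(j + 2)*(j + 3)*(j^2 + j - 2) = (j - 5)*(j + 2)^2*(j + 3)*(j - 1)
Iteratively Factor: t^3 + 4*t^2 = (t + 4)*(t^2) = t*(t + 4)*(t)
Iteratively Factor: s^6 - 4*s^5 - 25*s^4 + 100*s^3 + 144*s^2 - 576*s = (s - 4)*(s^5 - 25*s^3 + 144*s) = s*(s - 4)*(s^4 - 25*s^2 + 144) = s*(s - 4)*(s + 4)*(s^3 - 4*s^2 - 9*s + 36) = s*(s - 4)*(s - 3)*(s + 4)*(s^2 - s - 12) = s*(s - 4)*(s - 3)*(s + 3)*(s + 4)*(s - 4)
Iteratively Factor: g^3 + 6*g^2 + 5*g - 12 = (g - 1)*(g^2 + 7*g + 12) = (g - 1)*(g + 3)*(g + 4)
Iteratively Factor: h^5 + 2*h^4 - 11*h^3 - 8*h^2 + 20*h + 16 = (h - 2)*(h^4 + 4*h^3 - 3*h^2 - 14*h - 8) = (h - 2)^2*(h^3 + 6*h^2 + 9*h + 4) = (h - 2)^2*(h + 1)*(h^2 + 5*h + 4) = (h - 2)^2*(h + 1)*(h + 4)*(h + 1)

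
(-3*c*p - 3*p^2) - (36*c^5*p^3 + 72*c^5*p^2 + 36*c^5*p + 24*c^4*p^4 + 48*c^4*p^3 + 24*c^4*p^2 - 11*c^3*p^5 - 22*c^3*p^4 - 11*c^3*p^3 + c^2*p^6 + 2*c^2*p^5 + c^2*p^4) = -36*c^5*p^3 - 72*c^5*p^2 - 36*c^5*p - 24*c^4*p^4 - 48*c^4*p^3 - 24*c^4*p^2 + 11*c^3*p^5 + 22*c^3*p^4 + 11*c^3*p^3 - c^2*p^6 - 2*c^2*p^5 - c^2*p^4 - 3*c*p - 3*p^2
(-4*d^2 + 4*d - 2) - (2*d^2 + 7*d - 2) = -6*d^2 - 3*d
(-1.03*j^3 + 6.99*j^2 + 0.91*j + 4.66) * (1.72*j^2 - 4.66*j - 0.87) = -1.7716*j^5 + 16.8226*j^4 - 30.1121*j^3 - 2.3067*j^2 - 22.5073*j - 4.0542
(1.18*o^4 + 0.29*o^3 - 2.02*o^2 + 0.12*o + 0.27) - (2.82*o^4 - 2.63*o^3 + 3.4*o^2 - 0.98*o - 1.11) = -1.64*o^4 + 2.92*o^3 - 5.42*o^2 + 1.1*o + 1.38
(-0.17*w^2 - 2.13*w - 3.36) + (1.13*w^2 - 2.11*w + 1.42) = 0.96*w^2 - 4.24*w - 1.94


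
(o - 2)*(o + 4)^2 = o^3 + 6*o^2 - 32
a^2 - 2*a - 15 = (a - 5)*(a + 3)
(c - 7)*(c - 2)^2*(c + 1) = c^4 - 10*c^3 + 21*c^2 + 4*c - 28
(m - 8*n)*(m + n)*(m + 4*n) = m^3 - 3*m^2*n - 36*m*n^2 - 32*n^3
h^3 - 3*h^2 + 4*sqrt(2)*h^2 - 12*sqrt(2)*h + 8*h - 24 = (h - 3)*(h + 2*sqrt(2))^2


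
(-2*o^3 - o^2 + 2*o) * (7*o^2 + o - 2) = -14*o^5 - 9*o^4 + 17*o^3 + 4*o^2 - 4*o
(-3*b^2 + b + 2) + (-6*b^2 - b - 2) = -9*b^2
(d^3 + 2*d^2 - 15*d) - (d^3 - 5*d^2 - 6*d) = 7*d^2 - 9*d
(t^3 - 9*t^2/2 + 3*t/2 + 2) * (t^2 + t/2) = t^5 - 4*t^4 - 3*t^3/4 + 11*t^2/4 + t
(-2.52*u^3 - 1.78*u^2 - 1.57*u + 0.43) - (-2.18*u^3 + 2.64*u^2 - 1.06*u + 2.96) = -0.34*u^3 - 4.42*u^2 - 0.51*u - 2.53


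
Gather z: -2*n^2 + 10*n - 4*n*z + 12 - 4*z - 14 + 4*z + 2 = -2*n^2 - 4*n*z + 10*n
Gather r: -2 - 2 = -4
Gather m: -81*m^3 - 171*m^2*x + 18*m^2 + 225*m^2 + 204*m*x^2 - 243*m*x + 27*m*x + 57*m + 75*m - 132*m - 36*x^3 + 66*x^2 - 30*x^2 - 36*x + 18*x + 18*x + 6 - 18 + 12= -81*m^3 + m^2*(243 - 171*x) + m*(204*x^2 - 216*x) - 36*x^3 + 36*x^2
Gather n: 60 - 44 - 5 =11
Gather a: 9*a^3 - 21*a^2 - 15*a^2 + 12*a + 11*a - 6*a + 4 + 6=9*a^3 - 36*a^2 + 17*a + 10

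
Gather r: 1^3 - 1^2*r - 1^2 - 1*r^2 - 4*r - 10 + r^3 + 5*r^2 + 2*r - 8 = r^3 + 4*r^2 - 3*r - 18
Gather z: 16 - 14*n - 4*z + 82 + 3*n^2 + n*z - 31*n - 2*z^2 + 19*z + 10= 3*n^2 - 45*n - 2*z^2 + z*(n + 15) + 108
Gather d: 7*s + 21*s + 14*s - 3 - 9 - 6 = 42*s - 18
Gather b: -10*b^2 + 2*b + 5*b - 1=-10*b^2 + 7*b - 1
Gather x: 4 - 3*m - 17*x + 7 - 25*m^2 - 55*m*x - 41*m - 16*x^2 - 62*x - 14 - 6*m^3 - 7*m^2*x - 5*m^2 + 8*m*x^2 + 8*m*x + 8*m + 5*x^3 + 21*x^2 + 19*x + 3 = -6*m^3 - 30*m^2 - 36*m + 5*x^3 + x^2*(8*m + 5) + x*(-7*m^2 - 47*m - 60)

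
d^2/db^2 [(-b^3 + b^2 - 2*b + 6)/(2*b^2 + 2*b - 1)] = 6*(-6*b^3 + 28*b^2 + 19*b + 11)/(8*b^6 + 24*b^5 + 12*b^4 - 16*b^3 - 6*b^2 + 6*b - 1)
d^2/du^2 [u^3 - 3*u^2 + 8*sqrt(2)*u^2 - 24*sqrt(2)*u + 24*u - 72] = 6*u - 6 + 16*sqrt(2)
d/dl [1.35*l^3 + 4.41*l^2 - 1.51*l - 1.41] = 4.05*l^2 + 8.82*l - 1.51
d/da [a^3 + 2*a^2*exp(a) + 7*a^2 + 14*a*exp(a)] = 2*a^2*exp(a) + 3*a^2 + 18*a*exp(a) + 14*a + 14*exp(a)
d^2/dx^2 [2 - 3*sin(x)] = 3*sin(x)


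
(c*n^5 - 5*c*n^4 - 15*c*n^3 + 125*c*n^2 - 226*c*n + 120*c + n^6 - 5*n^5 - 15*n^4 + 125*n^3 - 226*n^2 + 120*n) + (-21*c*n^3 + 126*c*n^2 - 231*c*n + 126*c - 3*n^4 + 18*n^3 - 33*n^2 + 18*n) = c*n^5 - 5*c*n^4 - 36*c*n^3 + 251*c*n^2 - 457*c*n + 246*c + n^6 - 5*n^5 - 18*n^4 + 143*n^3 - 259*n^2 + 138*n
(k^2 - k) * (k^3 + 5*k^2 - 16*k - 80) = k^5 + 4*k^4 - 21*k^3 - 64*k^2 + 80*k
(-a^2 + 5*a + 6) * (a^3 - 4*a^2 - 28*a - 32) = -a^5 + 9*a^4 + 14*a^3 - 132*a^2 - 328*a - 192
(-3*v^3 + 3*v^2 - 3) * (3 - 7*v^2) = 21*v^5 - 21*v^4 - 9*v^3 + 30*v^2 - 9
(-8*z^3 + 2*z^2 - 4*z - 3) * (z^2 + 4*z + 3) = -8*z^5 - 30*z^4 - 20*z^3 - 13*z^2 - 24*z - 9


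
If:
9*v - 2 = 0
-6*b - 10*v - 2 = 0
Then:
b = -19/27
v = 2/9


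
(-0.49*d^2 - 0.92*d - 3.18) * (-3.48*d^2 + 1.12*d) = 1.7052*d^4 + 2.6528*d^3 + 10.036*d^2 - 3.5616*d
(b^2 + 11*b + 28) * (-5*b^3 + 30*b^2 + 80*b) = -5*b^5 - 25*b^4 + 270*b^3 + 1720*b^2 + 2240*b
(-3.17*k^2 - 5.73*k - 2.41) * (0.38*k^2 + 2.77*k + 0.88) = -1.2046*k^4 - 10.9583*k^3 - 19.5775*k^2 - 11.7181*k - 2.1208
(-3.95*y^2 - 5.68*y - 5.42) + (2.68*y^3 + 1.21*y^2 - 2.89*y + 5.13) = 2.68*y^3 - 2.74*y^2 - 8.57*y - 0.29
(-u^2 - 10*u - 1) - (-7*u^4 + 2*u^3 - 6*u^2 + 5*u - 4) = 7*u^4 - 2*u^3 + 5*u^2 - 15*u + 3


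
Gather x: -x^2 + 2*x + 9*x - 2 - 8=-x^2 + 11*x - 10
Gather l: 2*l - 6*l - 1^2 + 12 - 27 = -4*l - 16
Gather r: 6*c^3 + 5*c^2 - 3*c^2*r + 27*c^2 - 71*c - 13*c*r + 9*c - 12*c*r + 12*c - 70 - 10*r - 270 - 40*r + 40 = 6*c^3 + 32*c^2 - 50*c + r*(-3*c^2 - 25*c - 50) - 300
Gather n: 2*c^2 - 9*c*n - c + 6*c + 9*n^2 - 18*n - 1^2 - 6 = 2*c^2 + 5*c + 9*n^2 + n*(-9*c - 18) - 7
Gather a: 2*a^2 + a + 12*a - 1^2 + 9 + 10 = 2*a^2 + 13*a + 18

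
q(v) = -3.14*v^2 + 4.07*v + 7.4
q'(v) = 4.07 - 6.28*v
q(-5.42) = -106.90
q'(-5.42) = 38.11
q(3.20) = -11.73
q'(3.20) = -16.03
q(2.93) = -7.63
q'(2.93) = -14.33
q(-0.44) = 5.00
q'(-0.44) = 6.83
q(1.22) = 7.69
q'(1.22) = -3.59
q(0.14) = 7.91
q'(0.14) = 3.19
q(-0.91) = 1.10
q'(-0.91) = 9.78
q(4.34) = -34.08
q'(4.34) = -23.19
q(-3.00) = -33.07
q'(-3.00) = 22.91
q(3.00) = -8.65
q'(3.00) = -14.77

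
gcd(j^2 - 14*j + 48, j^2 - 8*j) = j - 8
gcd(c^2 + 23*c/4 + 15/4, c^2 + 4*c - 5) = c + 5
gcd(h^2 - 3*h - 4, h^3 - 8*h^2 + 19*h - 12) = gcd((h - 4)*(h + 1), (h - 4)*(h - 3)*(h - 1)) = h - 4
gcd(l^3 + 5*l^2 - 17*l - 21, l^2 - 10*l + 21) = l - 3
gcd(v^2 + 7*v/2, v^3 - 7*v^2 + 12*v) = v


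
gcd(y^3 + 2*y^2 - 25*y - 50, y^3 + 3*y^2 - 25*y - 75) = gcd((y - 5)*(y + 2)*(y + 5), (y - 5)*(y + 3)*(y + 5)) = y^2 - 25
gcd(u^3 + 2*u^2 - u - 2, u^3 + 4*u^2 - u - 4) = u^2 - 1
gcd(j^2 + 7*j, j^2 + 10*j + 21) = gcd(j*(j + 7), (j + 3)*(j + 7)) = j + 7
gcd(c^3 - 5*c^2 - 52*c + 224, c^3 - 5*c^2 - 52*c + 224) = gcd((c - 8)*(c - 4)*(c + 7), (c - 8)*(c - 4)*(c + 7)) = c^3 - 5*c^2 - 52*c + 224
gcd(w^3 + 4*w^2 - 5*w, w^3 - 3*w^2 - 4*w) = w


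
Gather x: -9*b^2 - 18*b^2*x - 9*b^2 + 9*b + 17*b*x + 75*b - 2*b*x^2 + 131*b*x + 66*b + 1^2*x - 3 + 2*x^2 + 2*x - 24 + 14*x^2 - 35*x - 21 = -18*b^2 + 150*b + x^2*(16 - 2*b) + x*(-18*b^2 + 148*b - 32) - 48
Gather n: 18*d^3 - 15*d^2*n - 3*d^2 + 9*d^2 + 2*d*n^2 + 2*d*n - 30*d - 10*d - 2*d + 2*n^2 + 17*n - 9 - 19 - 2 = 18*d^3 + 6*d^2 - 42*d + n^2*(2*d + 2) + n*(-15*d^2 + 2*d + 17) - 30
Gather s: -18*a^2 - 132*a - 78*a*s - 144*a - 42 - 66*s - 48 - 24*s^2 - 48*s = -18*a^2 - 276*a - 24*s^2 + s*(-78*a - 114) - 90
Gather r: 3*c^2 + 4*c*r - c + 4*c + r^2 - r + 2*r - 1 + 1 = 3*c^2 + 3*c + r^2 + r*(4*c + 1)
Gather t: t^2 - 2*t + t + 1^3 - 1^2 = t^2 - t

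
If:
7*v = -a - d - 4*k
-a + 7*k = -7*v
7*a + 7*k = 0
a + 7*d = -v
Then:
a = 0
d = 0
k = 0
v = 0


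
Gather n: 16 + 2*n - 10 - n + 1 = n + 7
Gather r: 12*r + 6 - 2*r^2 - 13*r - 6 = -2*r^2 - r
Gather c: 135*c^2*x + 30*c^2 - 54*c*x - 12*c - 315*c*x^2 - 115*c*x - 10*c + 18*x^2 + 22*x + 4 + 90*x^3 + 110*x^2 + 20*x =c^2*(135*x + 30) + c*(-315*x^2 - 169*x - 22) + 90*x^3 + 128*x^2 + 42*x + 4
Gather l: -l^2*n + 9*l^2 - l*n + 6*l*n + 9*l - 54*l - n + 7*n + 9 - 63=l^2*(9 - n) + l*(5*n - 45) + 6*n - 54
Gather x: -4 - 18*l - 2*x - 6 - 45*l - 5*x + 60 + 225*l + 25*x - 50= 162*l + 18*x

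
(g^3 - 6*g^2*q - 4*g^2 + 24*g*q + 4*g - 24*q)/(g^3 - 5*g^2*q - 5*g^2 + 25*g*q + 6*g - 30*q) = (-g^2 + 6*g*q + 2*g - 12*q)/(-g^2 + 5*g*q + 3*g - 15*q)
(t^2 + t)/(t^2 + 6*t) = (t + 1)/(t + 6)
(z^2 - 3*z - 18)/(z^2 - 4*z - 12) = (z + 3)/(z + 2)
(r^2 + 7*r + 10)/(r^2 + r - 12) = (r^2 + 7*r + 10)/(r^2 + r - 12)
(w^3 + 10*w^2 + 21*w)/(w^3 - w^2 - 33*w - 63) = w*(w + 7)/(w^2 - 4*w - 21)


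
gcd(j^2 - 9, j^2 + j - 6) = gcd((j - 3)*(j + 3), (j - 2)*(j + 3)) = j + 3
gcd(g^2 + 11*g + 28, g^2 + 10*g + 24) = g + 4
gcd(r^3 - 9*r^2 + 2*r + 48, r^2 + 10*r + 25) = 1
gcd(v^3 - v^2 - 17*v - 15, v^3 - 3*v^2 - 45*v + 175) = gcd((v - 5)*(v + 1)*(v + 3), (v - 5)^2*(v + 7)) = v - 5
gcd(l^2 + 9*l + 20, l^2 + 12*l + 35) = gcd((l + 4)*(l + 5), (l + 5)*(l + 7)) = l + 5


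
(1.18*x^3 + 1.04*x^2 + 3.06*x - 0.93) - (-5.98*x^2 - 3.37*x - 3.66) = 1.18*x^3 + 7.02*x^2 + 6.43*x + 2.73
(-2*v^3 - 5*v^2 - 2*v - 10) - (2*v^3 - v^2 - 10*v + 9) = -4*v^3 - 4*v^2 + 8*v - 19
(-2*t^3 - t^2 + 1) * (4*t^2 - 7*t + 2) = -8*t^5 + 10*t^4 + 3*t^3 + 2*t^2 - 7*t + 2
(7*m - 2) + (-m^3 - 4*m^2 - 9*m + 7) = -m^3 - 4*m^2 - 2*m + 5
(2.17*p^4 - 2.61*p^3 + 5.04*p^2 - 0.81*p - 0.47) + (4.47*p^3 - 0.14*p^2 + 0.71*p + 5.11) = 2.17*p^4 + 1.86*p^3 + 4.9*p^2 - 0.1*p + 4.64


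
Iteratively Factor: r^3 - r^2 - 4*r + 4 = (r + 2)*(r^2 - 3*r + 2) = (r - 1)*(r + 2)*(r - 2)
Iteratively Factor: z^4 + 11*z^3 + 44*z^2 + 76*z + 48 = (z + 3)*(z^3 + 8*z^2 + 20*z + 16) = (z + 2)*(z + 3)*(z^2 + 6*z + 8) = (z + 2)^2*(z + 3)*(z + 4)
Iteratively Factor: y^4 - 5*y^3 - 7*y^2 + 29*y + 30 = (y + 1)*(y^3 - 6*y^2 - y + 30) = (y - 3)*(y + 1)*(y^2 - 3*y - 10) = (y - 5)*(y - 3)*(y + 1)*(y + 2)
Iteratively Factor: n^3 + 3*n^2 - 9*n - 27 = (n - 3)*(n^2 + 6*n + 9) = (n - 3)*(n + 3)*(n + 3)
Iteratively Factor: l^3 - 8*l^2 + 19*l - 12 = (l - 1)*(l^2 - 7*l + 12) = (l - 4)*(l - 1)*(l - 3)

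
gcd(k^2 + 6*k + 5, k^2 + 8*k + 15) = k + 5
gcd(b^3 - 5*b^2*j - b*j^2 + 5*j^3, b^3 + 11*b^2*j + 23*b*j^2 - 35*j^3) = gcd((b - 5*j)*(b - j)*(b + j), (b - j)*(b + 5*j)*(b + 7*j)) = b - j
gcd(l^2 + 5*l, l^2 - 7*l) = l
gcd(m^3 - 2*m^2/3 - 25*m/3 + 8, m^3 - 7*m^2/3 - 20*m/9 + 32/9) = m^2 - 11*m/3 + 8/3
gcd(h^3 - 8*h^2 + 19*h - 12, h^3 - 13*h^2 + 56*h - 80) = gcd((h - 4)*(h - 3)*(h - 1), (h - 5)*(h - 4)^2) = h - 4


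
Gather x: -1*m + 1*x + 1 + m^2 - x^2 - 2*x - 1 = m^2 - m - x^2 - x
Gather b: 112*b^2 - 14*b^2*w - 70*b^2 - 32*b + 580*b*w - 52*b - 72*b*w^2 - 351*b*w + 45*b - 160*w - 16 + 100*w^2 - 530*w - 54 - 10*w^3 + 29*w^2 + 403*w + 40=b^2*(42 - 14*w) + b*(-72*w^2 + 229*w - 39) - 10*w^3 + 129*w^2 - 287*w - 30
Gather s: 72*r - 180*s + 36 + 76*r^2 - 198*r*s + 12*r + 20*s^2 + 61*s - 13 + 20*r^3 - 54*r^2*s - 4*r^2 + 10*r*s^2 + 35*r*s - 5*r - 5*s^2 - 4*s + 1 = 20*r^3 + 72*r^2 + 79*r + s^2*(10*r + 15) + s*(-54*r^2 - 163*r - 123) + 24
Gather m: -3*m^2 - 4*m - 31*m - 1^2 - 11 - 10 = -3*m^2 - 35*m - 22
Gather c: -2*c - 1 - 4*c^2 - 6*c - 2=-4*c^2 - 8*c - 3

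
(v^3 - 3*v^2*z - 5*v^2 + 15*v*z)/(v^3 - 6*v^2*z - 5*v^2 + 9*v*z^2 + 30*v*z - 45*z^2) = v/(v - 3*z)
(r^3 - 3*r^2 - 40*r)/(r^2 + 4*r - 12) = r*(r^2 - 3*r - 40)/(r^2 + 4*r - 12)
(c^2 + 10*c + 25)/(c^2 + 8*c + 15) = (c + 5)/(c + 3)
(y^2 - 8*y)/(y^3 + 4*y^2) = (y - 8)/(y*(y + 4))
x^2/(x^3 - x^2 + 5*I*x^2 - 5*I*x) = x/(x^2 - x + 5*I*x - 5*I)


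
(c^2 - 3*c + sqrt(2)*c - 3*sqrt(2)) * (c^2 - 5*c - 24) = c^4 - 8*c^3 + sqrt(2)*c^3 - 8*sqrt(2)*c^2 - 9*c^2 - 9*sqrt(2)*c + 72*c + 72*sqrt(2)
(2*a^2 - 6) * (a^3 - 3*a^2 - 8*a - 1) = 2*a^5 - 6*a^4 - 22*a^3 + 16*a^2 + 48*a + 6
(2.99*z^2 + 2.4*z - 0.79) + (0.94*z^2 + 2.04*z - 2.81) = 3.93*z^2 + 4.44*z - 3.6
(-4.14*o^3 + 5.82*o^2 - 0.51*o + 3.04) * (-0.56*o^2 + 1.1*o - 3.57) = 2.3184*o^5 - 7.8132*o^4 + 21.4674*o^3 - 23.0408*o^2 + 5.1647*o - 10.8528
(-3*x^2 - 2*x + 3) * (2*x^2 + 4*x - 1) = -6*x^4 - 16*x^3 + x^2 + 14*x - 3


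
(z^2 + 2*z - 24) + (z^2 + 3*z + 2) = 2*z^2 + 5*z - 22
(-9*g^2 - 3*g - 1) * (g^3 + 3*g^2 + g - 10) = -9*g^5 - 30*g^4 - 19*g^3 + 84*g^2 + 29*g + 10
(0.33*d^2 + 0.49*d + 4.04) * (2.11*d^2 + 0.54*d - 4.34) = 0.6963*d^4 + 1.2121*d^3 + 7.3568*d^2 + 0.0550000000000002*d - 17.5336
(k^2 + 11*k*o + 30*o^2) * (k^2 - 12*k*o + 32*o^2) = k^4 - k^3*o - 70*k^2*o^2 - 8*k*o^3 + 960*o^4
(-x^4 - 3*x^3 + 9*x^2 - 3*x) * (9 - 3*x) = 3*x^5 - 54*x^3 + 90*x^2 - 27*x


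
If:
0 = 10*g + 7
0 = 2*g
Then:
No Solution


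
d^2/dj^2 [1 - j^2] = -2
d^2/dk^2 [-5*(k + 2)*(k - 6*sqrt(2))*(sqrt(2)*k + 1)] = -30*sqrt(2)*k - 20*sqrt(2) + 110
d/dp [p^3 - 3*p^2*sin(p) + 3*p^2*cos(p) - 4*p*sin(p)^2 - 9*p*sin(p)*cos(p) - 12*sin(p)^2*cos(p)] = -3*sqrt(2)*p^2*sin(p + pi/4) + 3*p^2 - 4*p*sin(2*p) - 9*p*cos(2*p) + 6*sqrt(2)*p*cos(p + pi/4) + 3*sin(p) - 9*sin(2*p)/2 - 9*sin(3*p) + 2*cos(2*p) - 2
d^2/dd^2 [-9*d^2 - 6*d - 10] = -18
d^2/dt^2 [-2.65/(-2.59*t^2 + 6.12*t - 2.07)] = (-35.55293*t^2 + 84.00924*t + 2.65*(5.18*t - 6.12)*(10.36*t - 12.24) - 28.41489)/(2.59*t^2 - 6.12*t + 2.07)^3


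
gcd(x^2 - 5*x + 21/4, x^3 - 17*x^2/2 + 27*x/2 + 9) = 1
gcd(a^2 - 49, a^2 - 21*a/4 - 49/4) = a - 7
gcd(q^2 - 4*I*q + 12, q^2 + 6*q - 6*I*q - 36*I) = q - 6*I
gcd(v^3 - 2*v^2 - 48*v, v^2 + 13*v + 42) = v + 6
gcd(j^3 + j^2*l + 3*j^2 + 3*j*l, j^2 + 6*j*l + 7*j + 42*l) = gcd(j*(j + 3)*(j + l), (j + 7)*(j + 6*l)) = 1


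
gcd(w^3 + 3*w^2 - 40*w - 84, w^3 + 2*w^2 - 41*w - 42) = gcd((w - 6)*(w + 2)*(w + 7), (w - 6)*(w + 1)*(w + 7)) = w^2 + w - 42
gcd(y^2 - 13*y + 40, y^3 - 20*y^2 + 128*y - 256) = y - 8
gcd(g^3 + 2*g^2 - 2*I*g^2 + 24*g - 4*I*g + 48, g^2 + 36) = g - 6*I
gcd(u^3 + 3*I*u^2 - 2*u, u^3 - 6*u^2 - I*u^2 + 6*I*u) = u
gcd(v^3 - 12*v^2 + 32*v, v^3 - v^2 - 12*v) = v^2 - 4*v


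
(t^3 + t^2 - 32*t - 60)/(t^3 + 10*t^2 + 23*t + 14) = (t^2 - t - 30)/(t^2 + 8*t + 7)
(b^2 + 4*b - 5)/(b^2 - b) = (b + 5)/b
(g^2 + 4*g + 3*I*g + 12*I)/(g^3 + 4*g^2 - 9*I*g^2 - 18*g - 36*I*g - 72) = (g + 3*I)/(g^2 - 9*I*g - 18)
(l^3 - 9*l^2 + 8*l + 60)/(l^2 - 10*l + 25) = (l^2 - 4*l - 12)/(l - 5)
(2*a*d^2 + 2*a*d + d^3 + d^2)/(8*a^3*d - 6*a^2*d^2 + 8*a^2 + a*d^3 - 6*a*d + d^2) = d*(2*a*d + 2*a + d^2 + d)/(8*a^3*d - 6*a^2*d^2 + 8*a^2 + a*d^3 - 6*a*d + d^2)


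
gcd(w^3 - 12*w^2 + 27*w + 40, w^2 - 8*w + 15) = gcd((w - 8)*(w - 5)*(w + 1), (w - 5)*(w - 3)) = w - 5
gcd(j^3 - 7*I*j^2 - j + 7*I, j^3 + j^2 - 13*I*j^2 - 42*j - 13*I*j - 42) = j^2 + j*(1 - 7*I) - 7*I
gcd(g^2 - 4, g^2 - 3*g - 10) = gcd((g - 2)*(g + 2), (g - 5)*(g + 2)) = g + 2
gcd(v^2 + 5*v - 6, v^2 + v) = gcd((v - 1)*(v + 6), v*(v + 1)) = 1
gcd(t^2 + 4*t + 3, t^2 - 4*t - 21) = t + 3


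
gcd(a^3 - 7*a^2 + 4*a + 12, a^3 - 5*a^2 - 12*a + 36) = a^2 - 8*a + 12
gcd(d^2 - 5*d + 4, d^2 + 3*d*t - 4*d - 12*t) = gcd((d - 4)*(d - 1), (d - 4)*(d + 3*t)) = d - 4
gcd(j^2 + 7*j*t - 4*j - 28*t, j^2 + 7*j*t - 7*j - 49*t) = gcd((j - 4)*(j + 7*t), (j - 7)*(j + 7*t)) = j + 7*t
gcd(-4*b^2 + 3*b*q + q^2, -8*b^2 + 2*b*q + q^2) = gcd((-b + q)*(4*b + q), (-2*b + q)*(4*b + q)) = 4*b + q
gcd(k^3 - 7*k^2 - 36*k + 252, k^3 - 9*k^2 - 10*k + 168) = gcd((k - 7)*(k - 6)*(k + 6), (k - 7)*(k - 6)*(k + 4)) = k^2 - 13*k + 42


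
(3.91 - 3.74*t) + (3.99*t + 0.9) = 0.25*t + 4.81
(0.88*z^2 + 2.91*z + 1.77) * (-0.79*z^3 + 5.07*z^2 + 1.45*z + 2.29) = -0.6952*z^5 + 2.1627*z^4 + 14.6314*z^3 + 15.2086*z^2 + 9.2304*z + 4.0533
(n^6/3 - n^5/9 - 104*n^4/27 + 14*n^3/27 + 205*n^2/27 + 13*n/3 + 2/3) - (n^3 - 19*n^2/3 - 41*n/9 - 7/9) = n^6/3 - n^5/9 - 104*n^4/27 - 13*n^3/27 + 376*n^2/27 + 80*n/9 + 13/9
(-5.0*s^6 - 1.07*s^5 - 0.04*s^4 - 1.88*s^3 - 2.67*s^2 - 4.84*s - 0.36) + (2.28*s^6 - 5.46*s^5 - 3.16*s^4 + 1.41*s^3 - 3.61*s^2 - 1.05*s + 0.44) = -2.72*s^6 - 6.53*s^5 - 3.2*s^4 - 0.47*s^3 - 6.28*s^2 - 5.89*s + 0.08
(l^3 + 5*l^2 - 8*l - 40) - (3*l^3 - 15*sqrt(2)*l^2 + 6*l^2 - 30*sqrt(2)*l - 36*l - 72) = -2*l^3 - l^2 + 15*sqrt(2)*l^2 + 28*l + 30*sqrt(2)*l + 32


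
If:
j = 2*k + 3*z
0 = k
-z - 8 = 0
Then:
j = -24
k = 0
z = -8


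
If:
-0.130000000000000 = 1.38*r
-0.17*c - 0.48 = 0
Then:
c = -2.82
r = -0.09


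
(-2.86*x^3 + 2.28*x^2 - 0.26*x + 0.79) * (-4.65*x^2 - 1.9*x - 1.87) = 13.299*x^5 - 5.168*x^4 + 2.2252*x^3 - 7.4431*x^2 - 1.0148*x - 1.4773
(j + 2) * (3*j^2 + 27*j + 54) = 3*j^3 + 33*j^2 + 108*j + 108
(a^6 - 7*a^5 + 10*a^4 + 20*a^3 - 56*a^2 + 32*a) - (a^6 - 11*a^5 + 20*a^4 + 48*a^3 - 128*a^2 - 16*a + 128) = 4*a^5 - 10*a^4 - 28*a^3 + 72*a^2 + 48*a - 128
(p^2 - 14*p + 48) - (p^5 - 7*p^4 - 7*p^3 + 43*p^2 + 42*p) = -p^5 + 7*p^4 + 7*p^3 - 42*p^2 - 56*p + 48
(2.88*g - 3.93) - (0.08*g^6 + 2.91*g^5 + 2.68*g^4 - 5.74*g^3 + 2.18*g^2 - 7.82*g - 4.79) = -0.08*g^6 - 2.91*g^5 - 2.68*g^4 + 5.74*g^3 - 2.18*g^2 + 10.7*g + 0.86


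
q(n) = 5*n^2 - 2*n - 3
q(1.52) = 5.51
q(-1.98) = 20.56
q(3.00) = 36.00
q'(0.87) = 6.70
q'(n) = 10*n - 2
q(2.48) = 22.79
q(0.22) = -3.20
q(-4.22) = 94.48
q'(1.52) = 13.20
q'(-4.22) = -44.20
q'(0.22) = 0.20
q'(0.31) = 1.10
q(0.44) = -2.91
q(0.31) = -3.14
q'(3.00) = 28.00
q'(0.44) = 2.40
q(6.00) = 165.00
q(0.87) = -0.96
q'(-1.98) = -21.80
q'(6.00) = 58.00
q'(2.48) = 22.80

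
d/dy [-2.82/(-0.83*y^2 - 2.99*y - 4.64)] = (-4.6812*y - 8.4318)/(0.83*y^2 + 2.99*y + 4.64)^2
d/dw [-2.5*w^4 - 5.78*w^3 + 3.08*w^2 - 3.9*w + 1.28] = -10.0*w^3 - 17.34*w^2 + 6.16*w - 3.9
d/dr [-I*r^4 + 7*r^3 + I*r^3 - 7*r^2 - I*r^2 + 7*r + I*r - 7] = -4*I*r^3 + 3*r^2*(7 + I) - 2*r*(7 + I) + 7 + I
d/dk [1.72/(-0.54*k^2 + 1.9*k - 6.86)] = (1.8576*k - 3.268)/(0.54*k^2 - 1.9*k + 6.86)^2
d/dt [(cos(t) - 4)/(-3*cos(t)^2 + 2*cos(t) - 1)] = (-3*cos(t)^2 + 24*cos(t) - 7)*sin(t)/(3*sin(t)^2 + 2*cos(t) - 4)^2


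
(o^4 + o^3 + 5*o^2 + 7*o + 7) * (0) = 0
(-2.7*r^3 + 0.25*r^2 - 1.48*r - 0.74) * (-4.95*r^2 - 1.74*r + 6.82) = 13.365*r^5 + 3.4605*r^4 - 11.523*r^3 + 7.9432*r^2 - 8.806*r - 5.0468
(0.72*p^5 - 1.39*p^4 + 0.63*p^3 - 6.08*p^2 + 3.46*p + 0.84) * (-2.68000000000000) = -1.9296*p^5 + 3.7252*p^4 - 1.6884*p^3 + 16.2944*p^2 - 9.2728*p - 2.2512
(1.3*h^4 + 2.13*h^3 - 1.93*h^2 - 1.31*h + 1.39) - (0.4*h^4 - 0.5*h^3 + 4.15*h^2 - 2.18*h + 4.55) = 0.9*h^4 + 2.63*h^3 - 6.08*h^2 + 0.87*h - 3.16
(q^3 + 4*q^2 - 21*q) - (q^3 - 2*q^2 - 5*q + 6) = 6*q^2 - 16*q - 6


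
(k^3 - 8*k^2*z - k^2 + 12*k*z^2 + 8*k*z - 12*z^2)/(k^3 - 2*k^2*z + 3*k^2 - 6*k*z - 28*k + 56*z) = (k^2 - 6*k*z - k + 6*z)/(k^2 + 3*k - 28)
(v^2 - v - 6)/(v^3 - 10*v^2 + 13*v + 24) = (v + 2)/(v^2 - 7*v - 8)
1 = 1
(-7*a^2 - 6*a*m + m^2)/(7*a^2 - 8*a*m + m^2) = (-a - m)/(a - m)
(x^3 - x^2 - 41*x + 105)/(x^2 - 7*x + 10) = (x^2 + 4*x - 21)/(x - 2)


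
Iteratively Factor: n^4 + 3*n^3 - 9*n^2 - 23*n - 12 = (n - 3)*(n^3 + 6*n^2 + 9*n + 4) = (n - 3)*(n + 1)*(n^2 + 5*n + 4) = (n - 3)*(n + 1)^2*(n + 4)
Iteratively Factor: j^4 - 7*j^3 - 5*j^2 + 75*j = (j + 3)*(j^3 - 10*j^2 + 25*j) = (j - 5)*(j + 3)*(j^2 - 5*j) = j*(j - 5)*(j + 3)*(j - 5)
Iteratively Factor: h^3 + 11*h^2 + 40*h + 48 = (h + 3)*(h^2 + 8*h + 16) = (h + 3)*(h + 4)*(h + 4)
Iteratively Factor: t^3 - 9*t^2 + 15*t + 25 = (t - 5)*(t^2 - 4*t - 5) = (t - 5)^2*(t + 1)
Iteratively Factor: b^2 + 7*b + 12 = (b + 3)*(b + 4)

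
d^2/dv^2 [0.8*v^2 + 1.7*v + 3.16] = 1.60000000000000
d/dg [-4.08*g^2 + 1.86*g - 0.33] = 1.86 - 8.16*g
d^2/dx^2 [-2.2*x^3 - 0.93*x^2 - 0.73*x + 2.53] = -13.2*x - 1.86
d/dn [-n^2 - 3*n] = -2*n - 3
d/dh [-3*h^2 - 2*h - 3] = -6*h - 2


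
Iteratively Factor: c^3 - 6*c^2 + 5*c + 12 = (c - 4)*(c^2 - 2*c - 3) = (c - 4)*(c + 1)*(c - 3)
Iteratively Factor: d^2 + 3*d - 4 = (d + 4)*(d - 1)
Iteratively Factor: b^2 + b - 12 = (b - 3)*(b + 4)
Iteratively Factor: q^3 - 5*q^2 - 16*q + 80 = (q - 5)*(q^2 - 16) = (q - 5)*(q - 4)*(q + 4)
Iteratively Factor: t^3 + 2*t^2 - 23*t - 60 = (t + 4)*(t^2 - 2*t - 15) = (t + 3)*(t + 4)*(t - 5)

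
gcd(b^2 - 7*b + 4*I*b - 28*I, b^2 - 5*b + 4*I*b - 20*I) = b + 4*I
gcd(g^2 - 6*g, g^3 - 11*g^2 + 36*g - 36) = g - 6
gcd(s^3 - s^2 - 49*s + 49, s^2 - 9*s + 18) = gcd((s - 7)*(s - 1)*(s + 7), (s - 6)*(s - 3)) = 1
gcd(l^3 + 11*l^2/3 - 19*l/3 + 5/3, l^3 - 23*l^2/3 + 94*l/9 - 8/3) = l - 1/3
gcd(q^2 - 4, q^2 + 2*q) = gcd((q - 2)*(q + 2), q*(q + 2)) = q + 2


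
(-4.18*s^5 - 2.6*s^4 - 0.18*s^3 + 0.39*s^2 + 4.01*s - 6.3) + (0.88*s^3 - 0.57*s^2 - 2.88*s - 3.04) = -4.18*s^5 - 2.6*s^4 + 0.7*s^3 - 0.18*s^2 + 1.13*s - 9.34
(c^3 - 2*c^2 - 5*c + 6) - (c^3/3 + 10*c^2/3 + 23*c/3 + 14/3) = 2*c^3/3 - 16*c^2/3 - 38*c/3 + 4/3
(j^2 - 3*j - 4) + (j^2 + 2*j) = 2*j^2 - j - 4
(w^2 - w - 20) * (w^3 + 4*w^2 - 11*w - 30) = w^5 + 3*w^4 - 35*w^3 - 99*w^2 + 250*w + 600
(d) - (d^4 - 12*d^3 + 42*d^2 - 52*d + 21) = -d^4 + 12*d^3 - 42*d^2 + 53*d - 21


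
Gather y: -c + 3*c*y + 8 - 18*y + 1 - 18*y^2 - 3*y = -c - 18*y^2 + y*(3*c - 21) + 9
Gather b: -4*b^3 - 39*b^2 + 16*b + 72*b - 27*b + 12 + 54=-4*b^3 - 39*b^2 + 61*b + 66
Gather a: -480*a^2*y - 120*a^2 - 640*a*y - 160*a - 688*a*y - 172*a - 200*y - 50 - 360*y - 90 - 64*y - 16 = a^2*(-480*y - 120) + a*(-1328*y - 332) - 624*y - 156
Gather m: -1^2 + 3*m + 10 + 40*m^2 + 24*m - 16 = 40*m^2 + 27*m - 7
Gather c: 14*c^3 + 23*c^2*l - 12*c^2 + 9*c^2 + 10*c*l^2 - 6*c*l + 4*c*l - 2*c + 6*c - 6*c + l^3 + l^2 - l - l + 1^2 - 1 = 14*c^3 + c^2*(23*l - 3) + c*(10*l^2 - 2*l - 2) + l^3 + l^2 - 2*l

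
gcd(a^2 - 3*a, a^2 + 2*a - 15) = a - 3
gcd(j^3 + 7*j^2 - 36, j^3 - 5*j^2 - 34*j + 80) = j - 2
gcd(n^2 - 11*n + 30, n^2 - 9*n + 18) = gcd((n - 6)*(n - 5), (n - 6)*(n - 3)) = n - 6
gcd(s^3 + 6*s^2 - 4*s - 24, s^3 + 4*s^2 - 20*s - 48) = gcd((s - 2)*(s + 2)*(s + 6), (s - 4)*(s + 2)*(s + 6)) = s^2 + 8*s + 12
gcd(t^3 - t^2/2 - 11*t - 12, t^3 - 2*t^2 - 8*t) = t^2 - 2*t - 8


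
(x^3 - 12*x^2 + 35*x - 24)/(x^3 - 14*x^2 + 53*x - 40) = (x - 3)/(x - 5)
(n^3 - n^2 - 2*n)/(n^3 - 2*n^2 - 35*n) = (-n^2 + n + 2)/(-n^2 + 2*n + 35)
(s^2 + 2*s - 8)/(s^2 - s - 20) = (s - 2)/(s - 5)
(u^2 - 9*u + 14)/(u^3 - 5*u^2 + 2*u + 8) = (u - 7)/(u^2 - 3*u - 4)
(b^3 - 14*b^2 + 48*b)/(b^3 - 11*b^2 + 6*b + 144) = b/(b + 3)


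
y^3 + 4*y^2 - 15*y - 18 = (y - 3)*(y + 1)*(y + 6)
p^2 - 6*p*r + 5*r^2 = (p - 5*r)*(p - r)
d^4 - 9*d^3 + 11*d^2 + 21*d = d*(d - 7)*(d - 3)*(d + 1)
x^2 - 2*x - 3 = (x - 3)*(x + 1)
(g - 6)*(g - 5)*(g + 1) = g^3 - 10*g^2 + 19*g + 30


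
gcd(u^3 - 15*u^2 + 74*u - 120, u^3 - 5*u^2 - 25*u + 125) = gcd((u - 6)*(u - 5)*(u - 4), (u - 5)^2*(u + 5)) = u - 5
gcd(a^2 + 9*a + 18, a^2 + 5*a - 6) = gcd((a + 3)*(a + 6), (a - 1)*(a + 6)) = a + 6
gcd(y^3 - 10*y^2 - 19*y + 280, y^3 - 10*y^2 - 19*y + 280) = y^3 - 10*y^2 - 19*y + 280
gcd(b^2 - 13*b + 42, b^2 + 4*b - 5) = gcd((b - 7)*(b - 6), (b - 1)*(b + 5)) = 1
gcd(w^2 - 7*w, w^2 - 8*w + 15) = 1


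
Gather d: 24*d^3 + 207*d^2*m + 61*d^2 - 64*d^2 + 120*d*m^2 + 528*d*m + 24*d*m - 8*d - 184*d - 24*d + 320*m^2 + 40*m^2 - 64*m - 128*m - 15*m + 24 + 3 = 24*d^3 + d^2*(207*m - 3) + d*(120*m^2 + 552*m - 216) + 360*m^2 - 207*m + 27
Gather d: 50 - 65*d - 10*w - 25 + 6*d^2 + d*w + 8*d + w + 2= 6*d^2 + d*(w - 57) - 9*w + 27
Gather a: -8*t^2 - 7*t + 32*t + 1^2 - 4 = -8*t^2 + 25*t - 3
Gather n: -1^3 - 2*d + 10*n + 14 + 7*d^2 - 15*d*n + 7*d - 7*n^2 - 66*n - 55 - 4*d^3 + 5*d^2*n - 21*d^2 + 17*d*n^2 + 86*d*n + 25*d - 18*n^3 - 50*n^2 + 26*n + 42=-4*d^3 - 14*d^2 + 30*d - 18*n^3 + n^2*(17*d - 57) + n*(5*d^2 + 71*d - 30)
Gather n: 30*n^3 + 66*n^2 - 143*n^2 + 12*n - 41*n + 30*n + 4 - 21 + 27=30*n^3 - 77*n^2 + n + 10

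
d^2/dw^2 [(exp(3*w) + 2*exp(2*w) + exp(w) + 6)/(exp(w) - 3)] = (4*exp(4*w) - 31*exp(3*w) + 63*exp(2*w) + 81*exp(w) + 27)*exp(w)/(exp(3*w) - 9*exp(2*w) + 27*exp(w) - 27)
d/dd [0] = 0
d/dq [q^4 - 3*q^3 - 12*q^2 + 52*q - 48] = 4*q^3 - 9*q^2 - 24*q + 52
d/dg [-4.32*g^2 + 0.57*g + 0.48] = 0.57 - 8.64*g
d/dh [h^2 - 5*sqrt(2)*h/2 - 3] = 2*h - 5*sqrt(2)/2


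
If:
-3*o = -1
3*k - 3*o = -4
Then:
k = -1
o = 1/3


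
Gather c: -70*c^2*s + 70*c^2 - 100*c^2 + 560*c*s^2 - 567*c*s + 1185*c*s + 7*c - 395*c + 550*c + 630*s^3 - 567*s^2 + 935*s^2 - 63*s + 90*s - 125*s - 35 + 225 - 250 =c^2*(-70*s - 30) + c*(560*s^2 + 618*s + 162) + 630*s^3 + 368*s^2 - 98*s - 60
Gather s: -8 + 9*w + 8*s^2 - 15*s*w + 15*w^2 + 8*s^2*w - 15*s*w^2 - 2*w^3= s^2*(8*w + 8) + s*(-15*w^2 - 15*w) - 2*w^3 + 15*w^2 + 9*w - 8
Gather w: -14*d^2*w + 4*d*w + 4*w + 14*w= w*(-14*d^2 + 4*d + 18)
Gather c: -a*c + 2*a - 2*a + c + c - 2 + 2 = c*(2 - a)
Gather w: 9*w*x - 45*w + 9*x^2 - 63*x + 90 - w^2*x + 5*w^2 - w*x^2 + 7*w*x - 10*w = w^2*(5 - x) + w*(-x^2 + 16*x - 55) + 9*x^2 - 63*x + 90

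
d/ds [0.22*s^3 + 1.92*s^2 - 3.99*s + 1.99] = 0.66*s^2 + 3.84*s - 3.99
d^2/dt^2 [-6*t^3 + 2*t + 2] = -36*t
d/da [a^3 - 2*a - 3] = 3*a^2 - 2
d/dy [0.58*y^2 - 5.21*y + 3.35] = 1.16*y - 5.21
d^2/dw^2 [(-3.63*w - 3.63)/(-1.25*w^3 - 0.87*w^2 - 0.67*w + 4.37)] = (34.03125*w^5 + 91.74825*w^4 + 62.576844*w^3 + 272.672532*w^2 + 214.474194*w + 52.117362)/(1.953125*w^9 + 4.078125*w^8 + 5.979*w^7 - 15.454122*w^6 - 25.309506*w^5 - 30.71058*w^4 + 56.6305*w^3 + 43.95783*w^2 + 38.384769*w - 83.453453)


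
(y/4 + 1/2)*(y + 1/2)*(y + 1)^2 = y^4/4 + 9*y^3/8 + 7*y^2/4 + 9*y/8 + 1/4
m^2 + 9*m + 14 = (m + 2)*(m + 7)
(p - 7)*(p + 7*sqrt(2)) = p^2 - 7*p + 7*sqrt(2)*p - 49*sqrt(2)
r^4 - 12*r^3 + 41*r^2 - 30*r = r*(r - 6)*(r - 5)*(r - 1)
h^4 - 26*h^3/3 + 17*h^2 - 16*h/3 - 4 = (h - 6)*(h - 2)*(h - 1)*(h + 1/3)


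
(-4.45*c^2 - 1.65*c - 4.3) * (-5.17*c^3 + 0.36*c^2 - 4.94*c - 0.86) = 23.0065*c^5 + 6.9285*c^4 + 43.62*c^3 + 10.43*c^2 + 22.661*c + 3.698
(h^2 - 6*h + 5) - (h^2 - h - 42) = 47 - 5*h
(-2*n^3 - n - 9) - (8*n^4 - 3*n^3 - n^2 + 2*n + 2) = -8*n^4 + n^3 + n^2 - 3*n - 11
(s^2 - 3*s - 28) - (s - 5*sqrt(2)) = s^2 - 4*s - 28 + 5*sqrt(2)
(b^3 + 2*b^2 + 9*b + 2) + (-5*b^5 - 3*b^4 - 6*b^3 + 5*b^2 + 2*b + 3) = -5*b^5 - 3*b^4 - 5*b^3 + 7*b^2 + 11*b + 5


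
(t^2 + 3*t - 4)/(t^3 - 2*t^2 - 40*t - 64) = (t - 1)/(t^2 - 6*t - 16)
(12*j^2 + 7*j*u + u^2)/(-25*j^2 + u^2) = (12*j^2 + 7*j*u + u^2)/(-25*j^2 + u^2)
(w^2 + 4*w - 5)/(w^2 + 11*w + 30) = (w - 1)/(w + 6)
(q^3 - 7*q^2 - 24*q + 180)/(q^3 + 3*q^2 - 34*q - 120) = (q - 6)/(q + 4)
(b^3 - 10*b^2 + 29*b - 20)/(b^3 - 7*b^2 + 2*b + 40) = (b - 1)/(b + 2)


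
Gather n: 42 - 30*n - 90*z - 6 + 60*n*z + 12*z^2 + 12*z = n*(60*z - 30) + 12*z^2 - 78*z + 36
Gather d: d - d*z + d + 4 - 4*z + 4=d*(2 - z) - 4*z + 8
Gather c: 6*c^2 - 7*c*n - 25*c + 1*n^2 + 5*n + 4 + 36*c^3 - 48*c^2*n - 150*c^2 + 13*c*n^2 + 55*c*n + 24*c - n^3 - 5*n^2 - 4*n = 36*c^3 + c^2*(-48*n - 144) + c*(13*n^2 + 48*n - 1) - n^3 - 4*n^2 + n + 4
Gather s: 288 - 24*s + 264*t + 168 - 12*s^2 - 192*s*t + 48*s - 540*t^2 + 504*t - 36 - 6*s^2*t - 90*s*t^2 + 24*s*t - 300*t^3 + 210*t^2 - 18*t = s^2*(-6*t - 12) + s*(-90*t^2 - 168*t + 24) - 300*t^3 - 330*t^2 + 750*t + 420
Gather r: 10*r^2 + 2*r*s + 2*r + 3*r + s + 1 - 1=10*r^2 + r*(2*s + 5) + s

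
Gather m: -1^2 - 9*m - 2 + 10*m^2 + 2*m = 10*m^2 - 7*m - 3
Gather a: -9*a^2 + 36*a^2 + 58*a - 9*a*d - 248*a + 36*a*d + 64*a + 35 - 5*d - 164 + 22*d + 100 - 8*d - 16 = 27*a^2 + a*(27*d - 126) + 9*d - 45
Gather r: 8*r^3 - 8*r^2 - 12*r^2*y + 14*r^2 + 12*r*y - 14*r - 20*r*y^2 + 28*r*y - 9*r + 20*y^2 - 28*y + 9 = 8*r^3 + r^2*(6 - 12*y) + r*(-20*y^2 + 40*y - 23) + 20*y^2 - 28*y + 9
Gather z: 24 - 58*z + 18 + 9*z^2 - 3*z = 9*z^2 - 61*z + 42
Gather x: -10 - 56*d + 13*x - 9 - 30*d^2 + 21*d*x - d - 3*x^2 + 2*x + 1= -30*d^2 - 57*d - 3*x^2 + x*(21*d + 15) - 18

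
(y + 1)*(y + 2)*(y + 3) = y^3 + 6*y^2 + 11*y + 6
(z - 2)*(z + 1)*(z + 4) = z^3 + 3*z^2 - 6*z - 8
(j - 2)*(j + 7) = j^2 + 5*j - 14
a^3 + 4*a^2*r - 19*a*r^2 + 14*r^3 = (a - 2*r)*(a - r)*(a + 7*r)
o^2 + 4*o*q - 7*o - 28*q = (o - 7)*(o + 4*q)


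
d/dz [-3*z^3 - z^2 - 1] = z*(-9*z - 2)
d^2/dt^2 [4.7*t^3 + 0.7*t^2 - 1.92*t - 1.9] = 28.2*t + 1.4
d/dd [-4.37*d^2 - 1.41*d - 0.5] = -8.74*d - 1.41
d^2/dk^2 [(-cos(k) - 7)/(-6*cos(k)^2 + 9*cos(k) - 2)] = (81*(1 - cos(2*k))^2*cos(k) + 531*(1 - cos(2*k))^2/2 + 2987*cos(k)/2 + 861*cos(2*k)/2 - 495*cos(3*k)/2 - 18*cos(5*k) - 3267/2)/(9*cos(k) - 3*cos(2*k) - 5)^3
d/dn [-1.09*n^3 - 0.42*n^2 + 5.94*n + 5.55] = -3.27*n^2 - 0.84*n + 5.94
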